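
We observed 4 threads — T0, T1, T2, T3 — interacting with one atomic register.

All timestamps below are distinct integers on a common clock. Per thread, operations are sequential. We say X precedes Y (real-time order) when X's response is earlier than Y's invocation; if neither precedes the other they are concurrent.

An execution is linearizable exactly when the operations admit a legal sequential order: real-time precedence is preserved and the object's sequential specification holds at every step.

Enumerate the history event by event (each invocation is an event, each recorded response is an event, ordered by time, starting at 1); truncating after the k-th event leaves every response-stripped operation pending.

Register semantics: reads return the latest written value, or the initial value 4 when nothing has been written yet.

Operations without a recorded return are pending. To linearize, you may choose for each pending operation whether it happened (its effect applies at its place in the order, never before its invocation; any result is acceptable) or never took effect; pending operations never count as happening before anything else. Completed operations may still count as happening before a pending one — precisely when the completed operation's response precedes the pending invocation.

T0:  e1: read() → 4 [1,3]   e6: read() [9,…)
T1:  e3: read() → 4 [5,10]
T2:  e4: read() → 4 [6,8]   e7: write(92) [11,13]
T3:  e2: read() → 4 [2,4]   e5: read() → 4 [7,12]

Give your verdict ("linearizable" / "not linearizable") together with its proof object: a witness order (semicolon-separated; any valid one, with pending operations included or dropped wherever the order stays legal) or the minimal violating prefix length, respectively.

linearizable — witness: e1; e2; e3; e4; e5; e6; e7

after step 1 (e1 read() → 4): value 4
after step 2 (e2 read() → 4): value 4
after step 3 (e3 read() → 4): value 4
after step 4 (e4 read() → 4): value 4
after step 5 (e5 read() → 4): value 4
after step 6 (e6 read() (pending, included)): value 4
after step 7 (e7 write(92)): value 92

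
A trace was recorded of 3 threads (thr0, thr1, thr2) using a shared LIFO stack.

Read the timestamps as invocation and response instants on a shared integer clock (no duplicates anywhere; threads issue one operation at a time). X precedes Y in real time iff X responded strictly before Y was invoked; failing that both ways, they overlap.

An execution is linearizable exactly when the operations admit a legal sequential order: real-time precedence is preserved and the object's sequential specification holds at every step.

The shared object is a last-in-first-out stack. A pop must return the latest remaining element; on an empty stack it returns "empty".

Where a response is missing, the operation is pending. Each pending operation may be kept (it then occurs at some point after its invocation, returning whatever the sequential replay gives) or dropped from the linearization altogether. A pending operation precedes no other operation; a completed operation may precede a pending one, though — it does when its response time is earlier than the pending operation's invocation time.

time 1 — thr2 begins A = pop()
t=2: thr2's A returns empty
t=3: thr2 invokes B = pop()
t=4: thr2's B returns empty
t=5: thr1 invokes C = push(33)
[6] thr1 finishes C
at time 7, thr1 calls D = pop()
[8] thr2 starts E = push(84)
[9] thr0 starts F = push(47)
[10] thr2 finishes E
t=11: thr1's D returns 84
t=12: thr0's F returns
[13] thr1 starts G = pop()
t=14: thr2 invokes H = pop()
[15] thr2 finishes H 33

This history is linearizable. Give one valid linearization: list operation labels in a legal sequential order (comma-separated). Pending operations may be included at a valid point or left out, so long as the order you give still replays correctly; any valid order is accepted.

A, B, C, E, D, F, G, H

after step 1 (A pop() → empty): stack <>
after step 2 (B pop() → empty): stack <>
after step 3 (C push(33)): stack <33>
after step 4 (E push(84)): stack <33,84>
after step 5 (D pop() → 84): stack <33>
after step 6 (F push(47)): stack <33,47>
after step 7 (G pop() (pending, included)): stack <33>
after step 8 (H pop() → 33): stack <>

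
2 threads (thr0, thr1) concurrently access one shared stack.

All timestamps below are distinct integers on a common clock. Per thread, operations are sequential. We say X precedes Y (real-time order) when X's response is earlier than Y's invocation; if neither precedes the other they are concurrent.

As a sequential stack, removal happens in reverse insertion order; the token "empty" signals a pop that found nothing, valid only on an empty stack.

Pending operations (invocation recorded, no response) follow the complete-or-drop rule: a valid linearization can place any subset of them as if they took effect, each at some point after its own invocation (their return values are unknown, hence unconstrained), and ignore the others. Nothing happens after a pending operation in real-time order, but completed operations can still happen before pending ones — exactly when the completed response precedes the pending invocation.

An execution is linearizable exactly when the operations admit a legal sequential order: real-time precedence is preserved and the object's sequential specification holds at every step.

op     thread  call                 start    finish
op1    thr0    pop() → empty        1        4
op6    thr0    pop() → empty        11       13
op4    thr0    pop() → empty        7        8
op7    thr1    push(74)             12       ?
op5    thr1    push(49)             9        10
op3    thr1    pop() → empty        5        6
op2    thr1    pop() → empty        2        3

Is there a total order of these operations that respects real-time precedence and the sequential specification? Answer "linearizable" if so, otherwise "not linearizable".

not linearizable

already the first 13 events (up to op6's response at time 13) admit no linearization; the first 12 still do
6 completed operations, 2 real-time-consistent orders — every stack replay fails
including or dropping the 1 pending operation (op7) in any combination fails
e.g. op1, op2, op3, op4, op5, op6 (pending dropped): illegal at step 6, since op6 pop() → empty cannot apply there
e.g. op2, op1, op3, op4, op5, op6 (pending dropped): illegal at step 6, since op6 pop() → empty cannot apply there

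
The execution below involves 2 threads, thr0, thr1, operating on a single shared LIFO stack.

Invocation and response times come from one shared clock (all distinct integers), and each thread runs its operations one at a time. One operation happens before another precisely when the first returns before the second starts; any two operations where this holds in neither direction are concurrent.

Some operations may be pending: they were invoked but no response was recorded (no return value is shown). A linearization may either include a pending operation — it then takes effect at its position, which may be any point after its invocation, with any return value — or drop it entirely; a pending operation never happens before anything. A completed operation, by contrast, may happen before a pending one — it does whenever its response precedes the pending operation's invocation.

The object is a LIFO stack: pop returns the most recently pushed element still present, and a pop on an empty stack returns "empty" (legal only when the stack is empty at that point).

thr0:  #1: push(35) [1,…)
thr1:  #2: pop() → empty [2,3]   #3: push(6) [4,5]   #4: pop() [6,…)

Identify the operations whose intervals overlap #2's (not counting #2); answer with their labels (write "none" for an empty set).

#1

concurrent with #2 ([2,3]): every op whose interval crosses 2..3
#1 [1,…): concurrent
#3 [4,5]: after
#4 [6,…): after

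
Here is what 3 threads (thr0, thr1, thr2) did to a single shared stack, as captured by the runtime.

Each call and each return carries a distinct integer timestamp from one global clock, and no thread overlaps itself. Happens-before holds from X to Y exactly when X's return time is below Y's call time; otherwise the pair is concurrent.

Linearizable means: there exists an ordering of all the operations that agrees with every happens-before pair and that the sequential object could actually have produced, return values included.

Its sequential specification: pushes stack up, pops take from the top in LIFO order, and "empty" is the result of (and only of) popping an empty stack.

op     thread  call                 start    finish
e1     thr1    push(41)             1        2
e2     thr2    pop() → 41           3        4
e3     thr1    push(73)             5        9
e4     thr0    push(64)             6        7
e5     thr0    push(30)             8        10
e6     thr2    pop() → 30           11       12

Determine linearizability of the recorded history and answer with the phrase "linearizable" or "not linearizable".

one valid linearization: e1, e2, e3, e4, e5, e6
after step 1 (e1 push(41)): stack <41>
after step 2 (e2 pop() → 41): stack <>
after step 3 (e3 push(73)): stack <73>
after step 4 (e4 push(64)): stack <73,64>
after step 5 (e5 push(30)): stack <73,64,30>
after step 6 (e6 pop() → 30): stack <73,64>

linearizable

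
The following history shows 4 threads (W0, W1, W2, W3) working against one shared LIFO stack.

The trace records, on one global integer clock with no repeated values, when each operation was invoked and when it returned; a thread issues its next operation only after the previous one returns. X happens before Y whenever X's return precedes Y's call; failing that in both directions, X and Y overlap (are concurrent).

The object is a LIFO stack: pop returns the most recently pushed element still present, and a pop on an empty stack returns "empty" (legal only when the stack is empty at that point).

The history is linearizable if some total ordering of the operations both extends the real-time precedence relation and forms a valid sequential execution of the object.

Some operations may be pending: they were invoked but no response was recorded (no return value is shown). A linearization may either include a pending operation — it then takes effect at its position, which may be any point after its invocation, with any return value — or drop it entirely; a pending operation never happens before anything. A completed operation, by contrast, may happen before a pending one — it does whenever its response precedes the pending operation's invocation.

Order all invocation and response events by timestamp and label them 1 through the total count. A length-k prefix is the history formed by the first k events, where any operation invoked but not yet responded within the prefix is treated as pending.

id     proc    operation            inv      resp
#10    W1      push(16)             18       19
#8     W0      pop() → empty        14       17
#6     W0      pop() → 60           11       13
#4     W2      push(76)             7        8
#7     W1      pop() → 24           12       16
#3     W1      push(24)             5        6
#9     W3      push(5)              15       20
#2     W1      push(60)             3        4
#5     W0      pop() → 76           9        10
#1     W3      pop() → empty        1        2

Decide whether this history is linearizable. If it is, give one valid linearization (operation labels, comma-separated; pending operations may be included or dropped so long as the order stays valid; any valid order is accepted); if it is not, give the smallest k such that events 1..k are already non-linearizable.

1. #1 pop() → empty, leaving stack <>
2. #2 push(60), leaving stack <60>
3. #3 push(24), leaving stack <60,24>
4. #4 push(76), leaving stack <60,24,76>
5. #5 pop() → 76, leaving stack <60,24>
6. #7 pop() → 24, leaving stack <60>
7. #6 pop() → 60, leaving stack <>
8. #8 pop() → empty, leaving stack <>
9. #9 push(5), leaving stack <5>
10. #10 push(16), leaving stack <5,16>

linearizable — witness: #1, #2, #3, #4, #5, #7, #6, #8, #9, #10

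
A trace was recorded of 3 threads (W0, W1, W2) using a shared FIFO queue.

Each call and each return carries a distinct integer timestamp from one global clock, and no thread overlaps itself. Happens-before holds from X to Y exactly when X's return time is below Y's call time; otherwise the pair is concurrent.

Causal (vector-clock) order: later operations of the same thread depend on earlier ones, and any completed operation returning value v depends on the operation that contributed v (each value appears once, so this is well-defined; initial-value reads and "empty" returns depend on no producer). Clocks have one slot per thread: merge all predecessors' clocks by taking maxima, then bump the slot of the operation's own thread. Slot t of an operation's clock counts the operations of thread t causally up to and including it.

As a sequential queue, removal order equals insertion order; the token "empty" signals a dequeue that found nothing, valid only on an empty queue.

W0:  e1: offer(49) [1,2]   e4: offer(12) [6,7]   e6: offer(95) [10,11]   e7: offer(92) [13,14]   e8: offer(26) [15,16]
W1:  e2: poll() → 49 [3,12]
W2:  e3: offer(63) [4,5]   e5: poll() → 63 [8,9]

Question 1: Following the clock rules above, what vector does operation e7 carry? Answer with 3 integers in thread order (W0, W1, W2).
root op e3, invoked 4: fresh clock plus W2's own tick → (0, 0, 1)
root op e1, invoked 1: fresh clock plus W0's own tick → (1, 0, 0)
invoked at 8, e5 merges VC(e3)=(0, 0, 1) and bumps W2's slot → (0, 0, 2)
invoked at 3, e2 merges VC(e1)=(1, 0, 0) and bumps W1's slot → (1, 1, 0)
invoked at 6, e4 merges VC(e1)=(1, 0, 0) and bumps W0's slot → (2, 0, 0)
invoked at 10, e6 merges VC(e4)=(2, 0, 0) and bumps W0's slot → (3, 0, 0)
invoked at 13, e7 merges VC(e6)=(3, 0, 0) and bumps W0's slot → (4, 0, 0)
invoked at 15, e8 merges VC(e7)=(4, 0, 0) and bumps W0's slot → (5, 0, 0)
target: VC(e7) = (4, 0, 0)

(4, 0, 0)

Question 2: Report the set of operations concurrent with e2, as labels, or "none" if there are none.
e2 runs from 3 to 12; window-overlapping ops are concurrent
e1 [1,2]: before
e3 [4,5]: concurrent
e4 [6,7]: concurrent
e5 [8,9]: concurrent
e6 [10,11]: concurrent
e7 [13,14]: after
e8 [15,16]: after

e3, e4, e5, e6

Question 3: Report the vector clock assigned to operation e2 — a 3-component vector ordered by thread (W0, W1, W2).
invoked at 4, e3 has no predecessors; its own W2 bump gives (0, 0, 1)
invoked at 1, e1 has no predecessors; its own W0 bump gives (1, 0, 0)
from VC(e3)=(0, 0, 1), e5 (invoked 8) maxes components and bumps W2 → (0, 0, 2)
from VC(e1)=(1, 0, 0), e2 (invoked 3) maxes components and bumps W1 → (1, 1, 0)
from VC(e1)=(1, 0, 0), e4 (invoked 6) maxes components and bumps W0 → (2, 0, 0)
from VC(e4)=(2, 0, 0), e6 (invoked 10) maxes components and bumps W0 → (3, 0, 0)
from VC(e6)=(3, 0, 0), e7 (invoked 13) maxes components and bumps W0 → (4, 0, 0)
from VC(e7)=(4, 0, 0), e8 (invoked 15) maxes components and bumps W0 → (5, 0, 0)
target: VC(e2) = (1, 1, 0)

(1, 1, 0)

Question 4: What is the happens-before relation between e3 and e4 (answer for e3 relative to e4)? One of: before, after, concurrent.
e3 spans [4,5], e4 spans [6,7]
resp(e3)=5 < inv(e4)=6

before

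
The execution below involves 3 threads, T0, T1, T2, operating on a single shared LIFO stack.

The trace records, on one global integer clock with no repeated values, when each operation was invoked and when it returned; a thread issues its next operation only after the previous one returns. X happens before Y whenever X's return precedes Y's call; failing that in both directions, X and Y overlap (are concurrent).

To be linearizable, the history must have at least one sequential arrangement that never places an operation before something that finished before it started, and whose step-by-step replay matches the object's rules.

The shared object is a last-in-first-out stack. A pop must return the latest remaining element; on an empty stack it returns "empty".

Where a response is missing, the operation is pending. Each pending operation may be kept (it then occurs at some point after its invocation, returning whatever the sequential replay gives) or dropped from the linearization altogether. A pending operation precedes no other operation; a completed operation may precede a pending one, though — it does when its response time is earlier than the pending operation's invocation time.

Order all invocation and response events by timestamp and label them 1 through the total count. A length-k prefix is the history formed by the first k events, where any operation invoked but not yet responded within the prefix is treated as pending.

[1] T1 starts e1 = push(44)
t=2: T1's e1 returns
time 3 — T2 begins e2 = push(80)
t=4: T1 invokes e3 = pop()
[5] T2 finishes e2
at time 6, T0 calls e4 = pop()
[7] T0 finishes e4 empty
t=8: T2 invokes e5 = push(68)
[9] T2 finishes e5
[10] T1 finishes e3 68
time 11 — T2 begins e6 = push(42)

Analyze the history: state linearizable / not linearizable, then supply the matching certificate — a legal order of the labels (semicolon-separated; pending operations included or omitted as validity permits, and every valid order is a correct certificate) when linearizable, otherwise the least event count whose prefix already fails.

not linearizable — minimal violating prefix: 7 events

already the first 7 events (up to e4's response at time 7) admit no linearization; the first 6 still do
exactly one order of the 3 completed ops respects real time; the LIFO stack replay fails
no escape via the 1 pending operation (e3): every completion choice fails
one such order, e1, e2, e4 (pending dropped), breaks at step 3 where e4 pop() → empty is illegal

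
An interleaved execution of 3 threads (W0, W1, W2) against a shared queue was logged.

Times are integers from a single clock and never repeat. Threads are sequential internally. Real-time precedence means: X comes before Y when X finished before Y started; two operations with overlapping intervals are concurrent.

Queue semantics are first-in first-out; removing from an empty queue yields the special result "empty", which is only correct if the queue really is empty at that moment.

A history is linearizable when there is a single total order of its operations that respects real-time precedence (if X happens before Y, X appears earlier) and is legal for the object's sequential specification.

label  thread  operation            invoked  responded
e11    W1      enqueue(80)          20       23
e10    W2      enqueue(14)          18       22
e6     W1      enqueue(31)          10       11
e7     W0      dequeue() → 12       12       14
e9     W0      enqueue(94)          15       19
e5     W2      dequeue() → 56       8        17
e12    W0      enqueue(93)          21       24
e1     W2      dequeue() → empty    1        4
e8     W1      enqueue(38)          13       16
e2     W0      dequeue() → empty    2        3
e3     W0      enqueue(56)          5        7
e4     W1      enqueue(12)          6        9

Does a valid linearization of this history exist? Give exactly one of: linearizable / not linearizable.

linearizable

witness order: e1, e2, e3, e4, e5, e6, e7, e8, e9, e10, e11, e12
step 1: e1 dequeue() → empty — queue <>
step 2: e2 dequeue() → empty — queue <>
step 3: e3 enqueue(56) — queue <56>
step 4: e4 enqueue(12) — queue <56,12>
step 5: e5 dequeue() → 56 — queue <12>
step 6: e6 enqueue(31) — queue <12,31>
step 7: e7 dequeue() → 12 — queue <31>
step 8: e8 enqueue(38) — queue <31,38>
step 9: e9 enqueue(94) — queue <31,38,94>
step 10: e10 enqueue(14) — queue <31,38,94,14>
step 11: e11 enqueue(80) — queue <31,38,94,14,80>
step 12: e12 enqueue(93) — queue <31,38,94,14,80,93>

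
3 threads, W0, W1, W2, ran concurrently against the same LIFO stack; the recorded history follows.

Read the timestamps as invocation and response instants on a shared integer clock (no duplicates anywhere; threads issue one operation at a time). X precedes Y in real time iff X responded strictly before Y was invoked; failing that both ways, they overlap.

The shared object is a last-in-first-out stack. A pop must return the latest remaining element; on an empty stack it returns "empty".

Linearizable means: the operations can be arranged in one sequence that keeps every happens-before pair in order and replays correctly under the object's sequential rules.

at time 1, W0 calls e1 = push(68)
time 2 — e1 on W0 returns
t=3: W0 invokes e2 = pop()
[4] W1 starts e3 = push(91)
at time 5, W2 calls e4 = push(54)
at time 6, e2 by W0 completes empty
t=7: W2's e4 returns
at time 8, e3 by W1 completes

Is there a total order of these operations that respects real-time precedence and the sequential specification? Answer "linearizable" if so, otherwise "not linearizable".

already the first 6 events (up to e2's response at time 6) admit no linearization; the first 5 still do
one real-time candidate order over the 2 completed operations — the LIFO stack replay rejects it
every completion of the 2 pending operations (e3, e4) was checked; none linearizes
take e1, e2 (pending dropped): step 2 already fails, because e2 pop() → empty cannot occur there

not linearizable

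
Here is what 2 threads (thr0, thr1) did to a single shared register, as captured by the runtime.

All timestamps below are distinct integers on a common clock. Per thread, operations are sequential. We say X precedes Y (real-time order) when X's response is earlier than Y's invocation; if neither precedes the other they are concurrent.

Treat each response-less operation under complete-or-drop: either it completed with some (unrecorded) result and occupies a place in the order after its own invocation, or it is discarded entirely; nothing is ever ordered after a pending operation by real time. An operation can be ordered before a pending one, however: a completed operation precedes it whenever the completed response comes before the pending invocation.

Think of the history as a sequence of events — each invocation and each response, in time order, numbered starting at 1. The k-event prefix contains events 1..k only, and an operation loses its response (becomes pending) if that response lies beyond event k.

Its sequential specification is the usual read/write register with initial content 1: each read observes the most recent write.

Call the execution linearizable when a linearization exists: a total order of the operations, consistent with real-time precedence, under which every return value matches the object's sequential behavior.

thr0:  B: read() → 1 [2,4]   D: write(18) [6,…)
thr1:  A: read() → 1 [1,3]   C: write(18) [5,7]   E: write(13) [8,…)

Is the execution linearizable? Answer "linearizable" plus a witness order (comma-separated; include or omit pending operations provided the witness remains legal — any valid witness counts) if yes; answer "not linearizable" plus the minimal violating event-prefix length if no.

linearizable — witness: A, B, C

step 1: A read() → 1 — value 1
step 2: B read() → 1 — value 1
step 3: C write(18) — value 18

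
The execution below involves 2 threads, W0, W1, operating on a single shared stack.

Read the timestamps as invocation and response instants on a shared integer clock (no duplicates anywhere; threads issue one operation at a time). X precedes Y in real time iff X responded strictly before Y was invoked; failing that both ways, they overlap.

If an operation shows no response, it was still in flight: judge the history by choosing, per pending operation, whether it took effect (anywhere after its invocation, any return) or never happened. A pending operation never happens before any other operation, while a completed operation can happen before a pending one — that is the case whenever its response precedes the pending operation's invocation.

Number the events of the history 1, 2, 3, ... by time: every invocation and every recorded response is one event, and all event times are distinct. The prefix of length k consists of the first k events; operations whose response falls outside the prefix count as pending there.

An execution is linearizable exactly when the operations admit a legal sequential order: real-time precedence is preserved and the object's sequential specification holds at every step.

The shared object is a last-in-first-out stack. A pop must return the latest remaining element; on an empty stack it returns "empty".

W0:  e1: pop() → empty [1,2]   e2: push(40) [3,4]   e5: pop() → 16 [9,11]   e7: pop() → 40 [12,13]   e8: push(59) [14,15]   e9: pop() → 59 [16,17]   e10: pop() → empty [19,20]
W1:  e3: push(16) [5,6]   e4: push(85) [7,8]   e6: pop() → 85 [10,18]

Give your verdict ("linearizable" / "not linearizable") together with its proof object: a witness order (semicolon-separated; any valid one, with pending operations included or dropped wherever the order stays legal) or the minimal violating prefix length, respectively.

after step 1 (e1 pop() → empty): stack <>
after step 2 (e2 push(40)): stack <40>
after step 3 (e3 push(16)): stack <40,16>
after step 4 (e4 push(85)): stack <40,16,85>
after step 5 (e6 pop() → 85): stack <40,16>
after step 6 (e5 pop() → 16): stack <40>
after step 7 (e7 pop() → 40): stack <>
after step 8 (e8 push(59)): stack <59>
after step 9 (e9 pop() → 59): stack <>
after step 10 (e10 pop() → empty): stack <>

linearizable — witness: e1; e2; e3; e4; e6; e5; e7; e8; e9; e10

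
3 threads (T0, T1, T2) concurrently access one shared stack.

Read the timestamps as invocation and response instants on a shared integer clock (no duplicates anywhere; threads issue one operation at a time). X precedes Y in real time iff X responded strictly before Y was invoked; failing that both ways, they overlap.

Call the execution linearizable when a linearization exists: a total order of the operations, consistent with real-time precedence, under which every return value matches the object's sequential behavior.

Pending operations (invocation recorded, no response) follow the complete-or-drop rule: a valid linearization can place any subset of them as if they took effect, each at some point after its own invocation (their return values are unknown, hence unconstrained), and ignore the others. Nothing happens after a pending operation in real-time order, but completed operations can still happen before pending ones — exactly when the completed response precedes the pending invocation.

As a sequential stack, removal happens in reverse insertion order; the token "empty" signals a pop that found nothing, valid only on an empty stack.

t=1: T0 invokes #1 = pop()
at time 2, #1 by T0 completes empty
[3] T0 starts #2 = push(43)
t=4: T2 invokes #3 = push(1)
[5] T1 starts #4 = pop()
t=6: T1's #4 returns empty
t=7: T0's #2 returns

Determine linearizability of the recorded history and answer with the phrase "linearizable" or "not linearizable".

witness order: #1, #4, #2
1. #1 pop() → empty, leaving stack <>
2. #4 pop() → empty, leaving stack <>
3. #2 push(43), leaving stack <43>

linearizable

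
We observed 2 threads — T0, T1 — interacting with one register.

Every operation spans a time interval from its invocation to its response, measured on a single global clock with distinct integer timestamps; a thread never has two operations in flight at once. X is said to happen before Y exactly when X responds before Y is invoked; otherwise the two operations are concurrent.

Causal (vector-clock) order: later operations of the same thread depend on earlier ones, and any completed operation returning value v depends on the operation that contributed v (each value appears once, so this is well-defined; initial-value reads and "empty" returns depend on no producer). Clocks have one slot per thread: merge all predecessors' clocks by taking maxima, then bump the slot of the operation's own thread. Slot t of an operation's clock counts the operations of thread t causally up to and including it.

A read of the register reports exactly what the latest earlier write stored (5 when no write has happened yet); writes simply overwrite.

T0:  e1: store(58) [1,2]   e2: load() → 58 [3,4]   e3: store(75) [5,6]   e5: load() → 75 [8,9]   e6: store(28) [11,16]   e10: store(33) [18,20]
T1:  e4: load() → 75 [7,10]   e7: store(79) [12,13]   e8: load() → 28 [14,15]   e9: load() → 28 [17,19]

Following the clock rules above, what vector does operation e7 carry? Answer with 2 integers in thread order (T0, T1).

(3, 2)

root op e1, invoked 1: fresh clock plus T0's own tick → (1, 0)
e2, invoked 3, takes VC(e1)=(1, 0) under max, adds 1 for T0 → (2, 0)
e3, invoked 5, takes VC(e2)=(2, 0) under max, adds 1 for T0 → (3, 0)
e4, invoked 7, takes VC(e3)=(3, 0) under max, adds 1 for T1 → (3, 1)
e5, invoked 8, takes VC(e3)=(3, 0) under max, adds 1 for T0 → (4, 0)
e7, invoked 12, takes VC(e4)=(3, 1) under max, adds 1 for T1 → (3, 2)
e6, invoked 11, takes VC(e5)=(4, 0) under max, adds 1 for T0 → (5, 0)
e10, invoked 18, takes VC(e6)=(5, 0) under max, adds 1 for T0 → (6, 0)
e8, invoked 14, takes VC(e6)=(5, 0), VC(e7)=(3, 2) under max, adds 1 for T1 → (5, 3)
e9, invoked 17, takes VC(e6)=(5, 0), VC(e8)=(5, 3) under max, adds 1 for T1 → (5, 4)
target: VC(e7) = (3, 2)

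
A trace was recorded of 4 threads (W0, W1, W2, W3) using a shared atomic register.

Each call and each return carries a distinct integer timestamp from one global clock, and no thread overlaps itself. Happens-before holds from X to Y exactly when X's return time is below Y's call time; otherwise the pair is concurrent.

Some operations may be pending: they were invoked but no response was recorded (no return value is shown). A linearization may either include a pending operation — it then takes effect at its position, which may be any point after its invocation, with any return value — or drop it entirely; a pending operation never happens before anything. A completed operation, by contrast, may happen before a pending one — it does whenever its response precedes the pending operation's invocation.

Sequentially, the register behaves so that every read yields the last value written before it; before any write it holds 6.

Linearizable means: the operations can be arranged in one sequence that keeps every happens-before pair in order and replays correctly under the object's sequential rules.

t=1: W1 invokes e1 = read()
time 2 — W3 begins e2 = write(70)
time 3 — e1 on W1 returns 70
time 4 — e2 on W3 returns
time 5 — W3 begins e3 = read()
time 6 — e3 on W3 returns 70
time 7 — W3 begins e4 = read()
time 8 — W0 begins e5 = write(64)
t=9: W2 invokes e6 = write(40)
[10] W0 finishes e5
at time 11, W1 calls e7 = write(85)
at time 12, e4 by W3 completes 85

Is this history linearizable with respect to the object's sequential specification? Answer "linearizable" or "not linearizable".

linearizable

a witness: e2, e1, e3, e5, e6, e7, e4
after step 1 (e2 write(70)): value 70
after step 2 (e1 read() → 70): value 70
after step 3 (e3 read() → 70): value 70
after step 4 (e5 write(64)): value 64
after step 5 (e6 write(40) (pending, included)): value 40
after step 6 (e7 write(85) (pending, included)): value 85
after step 7 (e4 read() → 85): value 85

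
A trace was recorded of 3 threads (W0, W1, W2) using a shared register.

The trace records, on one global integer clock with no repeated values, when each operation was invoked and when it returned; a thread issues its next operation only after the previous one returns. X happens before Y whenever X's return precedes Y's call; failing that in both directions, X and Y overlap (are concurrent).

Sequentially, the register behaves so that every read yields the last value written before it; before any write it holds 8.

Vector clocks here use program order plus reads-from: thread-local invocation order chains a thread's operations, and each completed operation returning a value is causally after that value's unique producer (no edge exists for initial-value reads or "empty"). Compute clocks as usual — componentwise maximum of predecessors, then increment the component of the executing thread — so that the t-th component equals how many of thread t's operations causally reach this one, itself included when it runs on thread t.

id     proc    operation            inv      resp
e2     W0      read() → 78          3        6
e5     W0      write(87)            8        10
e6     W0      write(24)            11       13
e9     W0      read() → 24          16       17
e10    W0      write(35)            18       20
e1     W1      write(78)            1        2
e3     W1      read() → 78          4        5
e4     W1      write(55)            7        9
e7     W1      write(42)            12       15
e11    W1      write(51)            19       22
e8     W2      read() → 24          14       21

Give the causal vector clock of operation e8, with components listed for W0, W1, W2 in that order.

e1 (invocation 1): nothing precedes it; W1's component alone gives (0, 1, 0)
merge at e3 (invoked 4): VC(e1)=(0, 1, 0), own-thread bump on W1 → (0, 2, 0)
merge at e2 (invoked 3): VC(e1)=(0, 1, 0), own-thread bump on W0 → (1, 1, 0)
merge at e4 (invoked 7): VC(e3)=(0, 2, 0), own-thread bump on W1 → (0, 3, 0)
merge at e5 (invoked 8): VC(e2)=(1, 1, 0), own-thread bump on W0 → (2, 1, 0)
merge at e7 (invoked 12): VC(e4)=(0, 3, 0), own-thread bump on W1 → (0, 4, 0)
merge at e6 (invoked 11): VC(e5)=(2, 1, 0), own-thread bump on W0 → (3, 1, 0)
merge at e11 (invoked 19): VC(e7)=(0, 4, 0), own-thread bump on W1 → (0, 5, 0)
merge at e8 (invoked 14): VC(e6)=(3, 1, 0), own-thread bump on W2 → (3, 1, 1)
merge at e9 (invoked 16): VC(e6)=(3, 1, 0), own-thread bump on W0 → (4, 1, 0)
merge at e10 (invoked 18): VC(e9)=(4, 1, 0), own-thread bump on W0 → (5, 1, 0)
target: VC(e8) = (3, 1, 1)

(3, 1, 1)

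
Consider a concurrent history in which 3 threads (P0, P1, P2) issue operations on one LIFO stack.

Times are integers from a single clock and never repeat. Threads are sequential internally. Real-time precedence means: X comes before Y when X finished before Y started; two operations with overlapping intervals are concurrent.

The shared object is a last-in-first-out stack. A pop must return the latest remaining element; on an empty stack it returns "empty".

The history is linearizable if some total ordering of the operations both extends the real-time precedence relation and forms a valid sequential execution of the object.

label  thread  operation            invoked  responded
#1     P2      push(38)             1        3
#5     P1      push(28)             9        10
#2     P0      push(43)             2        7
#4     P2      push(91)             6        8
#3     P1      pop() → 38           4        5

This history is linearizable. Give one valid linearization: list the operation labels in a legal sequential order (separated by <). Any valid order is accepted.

#1 < #3 < #2 < #4 < #5

after step 1 (#1 push(38)): stack <38>
after step 2 (#3 pop() → 38): stack <>
after step 3 (#2 push(43)): stack <43>
after step 4 (#4 push(91)): stack <43,91>
after step 5 (#5 push(28)): stack <43,91,28>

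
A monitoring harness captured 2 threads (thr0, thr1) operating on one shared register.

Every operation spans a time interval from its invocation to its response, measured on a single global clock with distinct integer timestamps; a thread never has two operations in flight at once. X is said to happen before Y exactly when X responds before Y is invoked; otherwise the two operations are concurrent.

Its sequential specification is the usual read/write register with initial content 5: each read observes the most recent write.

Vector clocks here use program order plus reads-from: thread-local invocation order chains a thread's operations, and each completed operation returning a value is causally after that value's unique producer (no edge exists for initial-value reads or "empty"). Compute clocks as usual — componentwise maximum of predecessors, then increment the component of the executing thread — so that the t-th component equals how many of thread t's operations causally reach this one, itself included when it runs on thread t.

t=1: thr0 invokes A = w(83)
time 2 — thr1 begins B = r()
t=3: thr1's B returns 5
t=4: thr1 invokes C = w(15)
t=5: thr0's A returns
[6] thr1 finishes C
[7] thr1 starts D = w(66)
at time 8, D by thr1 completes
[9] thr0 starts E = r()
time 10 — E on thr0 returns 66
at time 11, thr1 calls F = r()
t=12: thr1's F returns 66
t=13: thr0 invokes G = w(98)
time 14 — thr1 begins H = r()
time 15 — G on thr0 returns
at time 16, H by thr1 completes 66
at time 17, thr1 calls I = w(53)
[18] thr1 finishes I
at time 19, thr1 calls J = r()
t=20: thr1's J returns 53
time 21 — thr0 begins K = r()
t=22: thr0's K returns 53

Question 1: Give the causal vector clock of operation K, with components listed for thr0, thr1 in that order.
(4, 6)

VC(B, invoked at 2): no causal predecessors; +1 on thr1 → (0, 1)
VC(A, invoked at 1): no causal predecessors; +1 on thr0 → (1, 0)
VC(C, invoked at 4): max of VC(B)=(0, 1), then +1 on thread thr1 → (0, 2)
VC(D, invoked at 7): max of VC(C)=(0, 2), then +1 on thread thr1 → (0, 3)
VC(F, invoked at 11): max of VC(D)=(0, 3), then +1 on thread thr1 → (0, 4)
VC(H, invoked at 14): max of VC(D)=(0, 3), VC(F)=(0, 4), then +1 on thread thr1 → (0, 5)
VC(E, invoked at 9): max of VC(A)=(1, 0), VC(D)=(0, 3), then +1 on thread thr0 → (2, 3)
VC(I, invoked at 17): max of VC(H)=(0, 5), then +1 on thread thr1 → (0, 6)
VC(G, invoked at 13): max of VC(E)=(2, 3), then +1 on thread thr0 → (3, 3)
VC(J, invoked at 19): max of VC(I)=(0, 6), then +1 on thread thr1 → (0, 7)
VC(K, invoked at 21): max of VC(G)=(3, 3), VC(I)=(0, 6), then +1 on thread thr0 → (4, 6)
target: VC(K) = (4, 6)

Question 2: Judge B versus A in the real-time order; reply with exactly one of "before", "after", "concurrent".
concurrent

B spans [2,3], A spans [1,5]
the intervals overlap in both directions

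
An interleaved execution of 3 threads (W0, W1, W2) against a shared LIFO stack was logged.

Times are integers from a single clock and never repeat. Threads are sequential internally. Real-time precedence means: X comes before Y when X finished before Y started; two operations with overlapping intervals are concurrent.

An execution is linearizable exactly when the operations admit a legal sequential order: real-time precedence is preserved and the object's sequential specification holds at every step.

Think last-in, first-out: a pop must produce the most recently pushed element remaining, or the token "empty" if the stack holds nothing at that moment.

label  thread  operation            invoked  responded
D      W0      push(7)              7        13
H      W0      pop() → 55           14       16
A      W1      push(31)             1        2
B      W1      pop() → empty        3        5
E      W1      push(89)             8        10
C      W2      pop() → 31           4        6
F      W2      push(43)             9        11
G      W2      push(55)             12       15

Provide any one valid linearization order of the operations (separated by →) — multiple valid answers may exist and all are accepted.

A → C → B → D → E → F → G → H

after step 1 (A push(31)): stack <31>
after step 2 (C pop() → 31): stack <>
after step 3 (B pop() → empty): stack <>
after step 4 (D push(7)): stack <7>
after step 5 (E push(89)): stack <7,89>
after step 6 (F push(43)): stack <7,89,43>
after step 7 (G push(55)): stack <7,89,43,55>
after step 8 (H pop() → 55): stack <7,89,43>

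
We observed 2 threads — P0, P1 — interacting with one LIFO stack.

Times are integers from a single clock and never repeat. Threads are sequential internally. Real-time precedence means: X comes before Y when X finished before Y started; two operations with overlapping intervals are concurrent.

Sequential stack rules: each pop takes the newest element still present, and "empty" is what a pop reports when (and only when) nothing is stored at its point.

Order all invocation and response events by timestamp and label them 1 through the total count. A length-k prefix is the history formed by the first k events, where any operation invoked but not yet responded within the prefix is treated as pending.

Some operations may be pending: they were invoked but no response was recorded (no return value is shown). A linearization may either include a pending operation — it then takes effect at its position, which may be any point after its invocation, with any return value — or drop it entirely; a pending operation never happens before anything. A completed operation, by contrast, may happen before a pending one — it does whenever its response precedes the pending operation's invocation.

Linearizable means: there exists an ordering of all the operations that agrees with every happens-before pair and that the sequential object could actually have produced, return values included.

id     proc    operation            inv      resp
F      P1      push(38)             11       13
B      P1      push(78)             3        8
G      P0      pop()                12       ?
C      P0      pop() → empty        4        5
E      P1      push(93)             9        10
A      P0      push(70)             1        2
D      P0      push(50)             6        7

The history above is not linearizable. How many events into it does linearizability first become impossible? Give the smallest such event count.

5

events 1..4 are linearizable; a witness order is A:
1. A push(70), leaving stack <70>
event 5 — C's response, time 5 — after it, nothing linearizes
no escape via the 1 pending operation (B): every completion choice fails
one such order, A, C (pending dropped), breaks at step 2 where C pop() → empty is illegal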